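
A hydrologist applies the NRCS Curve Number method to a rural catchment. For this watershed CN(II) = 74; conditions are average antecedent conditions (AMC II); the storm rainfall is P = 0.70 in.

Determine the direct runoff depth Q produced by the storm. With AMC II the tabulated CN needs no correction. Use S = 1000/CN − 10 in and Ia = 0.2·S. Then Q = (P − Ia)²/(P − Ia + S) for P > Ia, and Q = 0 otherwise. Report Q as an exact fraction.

Q = 0 in ≈ 0.000 in

Average conditions: CN = 74 (no AMC adjustment).
Max retention: S = 1000/74 − 10 = 130/37 in (≈ 3.514 in)
Ia = 0.2S: 0.2·3.514 = 0.703 in (exactly 26/37)
P = 0.700 ≤ Ia = 0.703 in: entire storm abstracted, Q = 0.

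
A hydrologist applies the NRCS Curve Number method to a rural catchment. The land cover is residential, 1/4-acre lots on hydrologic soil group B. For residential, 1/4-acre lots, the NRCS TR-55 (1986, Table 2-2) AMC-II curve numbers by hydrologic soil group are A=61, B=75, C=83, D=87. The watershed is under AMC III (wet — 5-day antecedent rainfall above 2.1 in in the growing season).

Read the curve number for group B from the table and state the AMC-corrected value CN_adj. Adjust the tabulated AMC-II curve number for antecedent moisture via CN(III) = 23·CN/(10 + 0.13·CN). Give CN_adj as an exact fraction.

NRCS table: residential, 1/4-acre lots, soil group B → CN(II) = 75
CN(III) from CN(II)=75: (23·75)/(10 + 0.13·75) = 6900/79 ≈ 87.342

CN_adj = 6900/79 ≈ 87.342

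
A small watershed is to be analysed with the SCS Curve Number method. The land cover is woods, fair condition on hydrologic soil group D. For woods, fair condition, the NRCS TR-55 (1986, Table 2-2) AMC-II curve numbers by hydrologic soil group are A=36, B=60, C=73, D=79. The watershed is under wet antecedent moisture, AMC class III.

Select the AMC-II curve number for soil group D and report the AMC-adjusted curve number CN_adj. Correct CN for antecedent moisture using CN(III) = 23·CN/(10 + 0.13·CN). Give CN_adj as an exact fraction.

NRCS table: woods, fair condition, soil group D → CN(II) = 79
Wet (AMC III): CN(III) = 23·79/(10 + 0.13·79) = 1817/(2027/100) = 181700/2027 ≈ 89.640

CN_adj = 181700/2027 ≈ 89.640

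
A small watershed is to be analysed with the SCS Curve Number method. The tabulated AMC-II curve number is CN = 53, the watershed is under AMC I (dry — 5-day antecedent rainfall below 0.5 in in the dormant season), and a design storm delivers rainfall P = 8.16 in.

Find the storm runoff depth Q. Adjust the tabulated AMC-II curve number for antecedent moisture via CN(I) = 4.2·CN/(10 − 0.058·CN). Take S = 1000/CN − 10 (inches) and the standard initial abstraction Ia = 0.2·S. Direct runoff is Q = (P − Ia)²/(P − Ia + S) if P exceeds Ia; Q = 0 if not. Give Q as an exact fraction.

Q = 3000410176/4848867975 in ≈ 0.619 in

Adjust CN=53 to AMC I: 4.2·53/(10 − 0.058·53) → (1113/5) ÷ (3463/500) = 111300/3463 ≈ 32.140
Max retention: S = 1000/(111300/3463) − 10 = 23500/1113 in (≈ 21.114 in)
Ia = 0.2S: 0.2·21.114 = 4.223 in (exactly 4700/1113)
Since P=8.160 > Ia=4.223: effective rainfall P−Ia = 109552/27825 in
Q: (109552/27825)² ÷ (697052/27825) = 3000410176/4848867975 in (≈ 0.619 in)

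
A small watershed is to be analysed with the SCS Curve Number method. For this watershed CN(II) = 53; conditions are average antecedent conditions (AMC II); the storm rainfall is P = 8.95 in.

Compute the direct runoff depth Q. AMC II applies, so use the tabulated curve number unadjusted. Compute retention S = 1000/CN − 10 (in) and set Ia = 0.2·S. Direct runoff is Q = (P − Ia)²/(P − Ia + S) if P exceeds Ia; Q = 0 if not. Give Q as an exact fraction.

CN(II) = 53; AMC II needs no correction.
Retention S: 1000/CN − 10 with CN=53.000 → S = 470/53 ≈ 8.868 in
Ia = 0.2S: 0.2·8.868 = 1.774 in (exactly 94/53)
Excess rainfall: 8.950 − 1.774 = 7.176 in; P > Ia so Q > 0
Q = (7607/1060)²/((7607/1060) + 470/53) = (57866449/1123600)/(17007/1060) = 57866449/18027420 in ≈ 3.210 in

Q = 57866449/18027420 in ≈ 3.210 in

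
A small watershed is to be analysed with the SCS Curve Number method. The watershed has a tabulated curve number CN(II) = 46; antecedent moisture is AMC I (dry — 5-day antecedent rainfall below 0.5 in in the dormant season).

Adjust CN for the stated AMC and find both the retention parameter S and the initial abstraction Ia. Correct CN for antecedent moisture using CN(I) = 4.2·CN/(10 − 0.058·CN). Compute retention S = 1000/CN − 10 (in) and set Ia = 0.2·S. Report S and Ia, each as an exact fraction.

Adjust CN=46 to AMC I: 4.2·46/(10 − 0.058·46) → (966/5) ÷ (1833/250) = 16100/611 ≈ 26.350
Retention S: 1000/CN − 10 with CN=26.350 → S = 4500/161 ≈ 27.950 in
Initial abstraction Ia = S/5 = (4500/161)/5 = 900/161 ≈ 5.590 in

S = 4500/161 in ≈ 27.950 in; Ia = 900/161 in ≈ 5.590 in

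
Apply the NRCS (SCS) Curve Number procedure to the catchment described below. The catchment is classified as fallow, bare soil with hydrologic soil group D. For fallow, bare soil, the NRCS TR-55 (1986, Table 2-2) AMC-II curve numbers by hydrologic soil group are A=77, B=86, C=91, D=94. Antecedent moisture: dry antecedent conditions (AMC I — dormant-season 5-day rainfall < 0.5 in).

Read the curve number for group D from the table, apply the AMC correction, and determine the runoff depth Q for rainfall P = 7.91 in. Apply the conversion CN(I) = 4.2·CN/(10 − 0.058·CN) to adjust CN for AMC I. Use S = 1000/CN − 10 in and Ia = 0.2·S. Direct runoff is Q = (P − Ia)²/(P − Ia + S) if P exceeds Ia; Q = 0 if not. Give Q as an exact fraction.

NRCS table: fallow, bare soil, soil group D → CN(II) = 94
CN(I) from CN(II)=94: (4.2·94)/(10 − 0.058·94) = 32900/379 ≈ 86.807
Retention S: 1000/CN − 10 with CN=86.807 → S = 500/329 ≈ 1.520 in
Ia = 0.2S: 0.2·1.520 = 0.304 in (exactly 100/329)
P − Ia = 7.910 − 0.304 = 250239/32900 ≈ 7.606 in (> 0, runoff occurs)
Q = (250239/32900)²/((250239/32900) + 500/329) = (62619557121/1082410000)/(300239/32900) = 62619557121/9877863100 in ≈ 6.339 in

Q = 62619557121/9877863100 in ≈ 6.339 in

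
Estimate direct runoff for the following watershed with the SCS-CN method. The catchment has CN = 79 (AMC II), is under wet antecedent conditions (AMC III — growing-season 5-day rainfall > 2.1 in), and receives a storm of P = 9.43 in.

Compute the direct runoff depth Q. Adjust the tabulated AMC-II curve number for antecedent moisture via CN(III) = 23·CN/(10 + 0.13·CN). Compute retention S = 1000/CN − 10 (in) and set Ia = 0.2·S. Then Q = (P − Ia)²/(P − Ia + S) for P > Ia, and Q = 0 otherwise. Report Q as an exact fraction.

Q = 2793681587761/341856012700 in ≈ 8.172 in

Adjust CN=79 to AMC III: 23·79/(10 + 0.13·79) → 1817 ÷ (2027/100) = 181700/2027 ≈ 89.640
S = 1000/(181700/2027) − 10 = 2100/1817 in ≈ 1.156 in
Ia = 0.2·(2100/1817) = 420/1817 in ≈ 0.231 in
Since P=9.430 > Ia=0.231: effective rainfall P−Ia = 1671431/181700 in
Q: (1671431/181700)² ÷ (1881431/181700) = 2793681587761/341856012700 in (≈ 8.172 in)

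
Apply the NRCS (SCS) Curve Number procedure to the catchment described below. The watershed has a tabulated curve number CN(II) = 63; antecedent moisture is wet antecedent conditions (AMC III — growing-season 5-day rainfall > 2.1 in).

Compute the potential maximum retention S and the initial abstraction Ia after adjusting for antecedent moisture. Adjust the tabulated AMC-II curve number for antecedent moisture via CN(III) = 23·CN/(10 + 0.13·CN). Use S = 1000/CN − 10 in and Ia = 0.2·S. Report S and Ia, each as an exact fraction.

Adjust CN=63 to AMC III: 23·63/(10 + 0.13·63) → 1449 ÷ (1819/100) = 144900/1819 ≈ 79.659
Max retention: S = 1000/(144900/1819) − 10 = 3700/1449 in (≈ 2.553 in)
Ia = 0.2S: 0.2·2.553 = 0.511 in (exactly 740/1449)

S = 3700/1449 in ≈ 2.553 in; Ia = 740/1449 in ≈ 0.511 in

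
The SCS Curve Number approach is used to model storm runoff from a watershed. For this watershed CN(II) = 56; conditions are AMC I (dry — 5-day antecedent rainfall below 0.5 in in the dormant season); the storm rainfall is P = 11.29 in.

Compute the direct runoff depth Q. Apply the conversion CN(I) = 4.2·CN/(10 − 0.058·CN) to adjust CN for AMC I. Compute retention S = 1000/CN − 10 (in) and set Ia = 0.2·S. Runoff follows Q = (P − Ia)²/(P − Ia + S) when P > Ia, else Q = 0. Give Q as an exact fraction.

Q = 12312787369/5673656100 in ≈ 2.170 in

Adjust CN=56 to AMC I: 4.2·56/(10 − 0.058·56) → (1176/5) ÷ (844/125) = 7350/211 ≈ 34.834
Retention S: 1000/CN − 10 with CN=34.834 → S = 2750/147 ≈ 18.707 in
Initial abstraction Ia = S/5 = (2750/147)/5 = 550/147 ≈ 3.741 in
P − Ia = 11.290 − 3.741 = 110963/14700 ≈ 7.549 in (> 0, runoff occurs)
Q = (110963/14700)²/((110963/14700) + 2750/147) = (12312787369/216090000)/(385963/14700) = 12312787369/5673656100 in ≈ 2.170 in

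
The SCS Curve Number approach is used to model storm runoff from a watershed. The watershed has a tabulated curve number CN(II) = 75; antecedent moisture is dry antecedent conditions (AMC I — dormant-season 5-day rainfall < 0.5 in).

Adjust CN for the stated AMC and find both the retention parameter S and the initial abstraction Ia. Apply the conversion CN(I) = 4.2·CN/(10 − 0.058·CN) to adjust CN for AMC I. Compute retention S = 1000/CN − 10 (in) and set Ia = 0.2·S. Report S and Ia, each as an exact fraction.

Adjust CN=75 to AMC I: 4.2·75/(10 − 0.058·75) → 315 ÷ (113/20) = 6300/113 ≈ 55.752
S = 1000/(6300/113) − 10 = 500/63 in ≈ 7.937 in
Ia = 0.2S: 0.2·7.937 = 1.587 in (exactly 100/63)

S = 500/63 in ≈ 7.937 in; Ia = 100/63 in ≈ 1.587 in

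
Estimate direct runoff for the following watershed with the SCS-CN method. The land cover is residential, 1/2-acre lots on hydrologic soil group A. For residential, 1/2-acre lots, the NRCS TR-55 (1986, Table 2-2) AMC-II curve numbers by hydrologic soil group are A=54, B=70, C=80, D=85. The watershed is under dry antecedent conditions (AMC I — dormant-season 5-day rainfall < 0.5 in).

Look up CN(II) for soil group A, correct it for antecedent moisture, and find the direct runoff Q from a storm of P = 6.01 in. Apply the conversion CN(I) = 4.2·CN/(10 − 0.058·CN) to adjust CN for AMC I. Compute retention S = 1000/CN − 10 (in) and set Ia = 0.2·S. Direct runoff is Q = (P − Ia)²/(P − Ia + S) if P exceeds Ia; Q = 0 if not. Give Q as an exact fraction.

Q = 12269328289/71485488900 in ≈ 0.172 in

NRCS table: residential, 1/2-acre lots, soil group A → CN(II) = 54
Adjust CN=54 to AMC I: 4.2·54/(10 − 0.058·54) → (1134/5) ÷ (1717/250) = 56700/1717 ≈ 33.023
S = 1000/(56700/1717) − 10 = 11500/567 in ≈ 20.282 in
Ia = 0.2·(11500/567) = 2300/567 in ≈ 4.056 in
Since P=6.010 > Ia=4.056: effective rainfall P−Ia = 110767/56700 in
Q: (110767/56700)² ÷ (1260767/56700) = 12269328289/71485488900 in (≈ 0.172 in)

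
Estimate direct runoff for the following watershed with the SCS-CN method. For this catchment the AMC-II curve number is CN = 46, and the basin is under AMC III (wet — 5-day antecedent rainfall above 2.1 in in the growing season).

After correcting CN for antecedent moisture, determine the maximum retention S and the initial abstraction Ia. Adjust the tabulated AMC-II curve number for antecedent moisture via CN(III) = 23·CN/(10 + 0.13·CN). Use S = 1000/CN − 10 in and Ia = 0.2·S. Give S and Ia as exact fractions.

S = 2700/529 in ≈ 5.104 in; Ia = 540/529 in ≈ 1.021 in

Adjust CN=46 to AMC III: 23·46/(10 + 0.13·46) → 1058 ÷ (799/50) = 52900/799 ≈ 66.208
Retention S: 1000/CN − 10 with CN=66.208 → S = 2700/529 ≈ 5.104 in
Ia = 0.2S: 0.2·5.104 = 1.021 in (exactly 540/529)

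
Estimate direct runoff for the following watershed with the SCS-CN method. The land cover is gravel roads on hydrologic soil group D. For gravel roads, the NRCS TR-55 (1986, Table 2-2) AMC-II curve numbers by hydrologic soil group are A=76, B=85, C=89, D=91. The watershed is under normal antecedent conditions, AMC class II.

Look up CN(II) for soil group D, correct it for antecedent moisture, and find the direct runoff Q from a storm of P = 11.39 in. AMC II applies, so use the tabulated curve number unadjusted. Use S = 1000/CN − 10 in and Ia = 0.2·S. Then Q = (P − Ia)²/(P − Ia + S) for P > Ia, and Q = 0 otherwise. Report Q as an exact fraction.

NRCS table: gravel roads, soil group D → CN(II) = 91
CN(II) = 91; AMC II needs no correction.
Retention S: 1000/CN − 10 with CN=91.000 → S = 90/91 ≈ 0.989 in
Ia = 0.2·(90/91) = 18/91 in ≈ 0.198 in
P − Ia = 11.390 − 0.198 = 101849/9100 ≈ 11.192 in (> 0, runoff occurs)
Q: (101849/9100)² ÷ (110849/9100) = 10373218801/1008725900 in (≈ 10.283 in)

Q = 10373218801/1008725900 in ≈ 10.283 in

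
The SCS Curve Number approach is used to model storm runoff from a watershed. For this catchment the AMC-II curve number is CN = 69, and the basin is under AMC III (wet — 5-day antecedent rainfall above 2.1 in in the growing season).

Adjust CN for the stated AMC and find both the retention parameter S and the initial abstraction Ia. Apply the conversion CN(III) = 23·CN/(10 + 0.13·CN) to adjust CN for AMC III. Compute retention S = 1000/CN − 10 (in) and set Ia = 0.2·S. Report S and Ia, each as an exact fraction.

S = 3100/1587 in ≈ 1.953 in; Ia = 620/1587 in ≈ 0.391 in

CN(III) from CN(II)=69: (23·69)/(10 + 0.13·69) = 158700/1897 ≈ 83.658
S = 1000/(158700/1897) − 10 = 3100/1587 in ≈ 1.953 in
Ia = 0.2·(3100/1587) = 620/1587 in ≈ 0.391 in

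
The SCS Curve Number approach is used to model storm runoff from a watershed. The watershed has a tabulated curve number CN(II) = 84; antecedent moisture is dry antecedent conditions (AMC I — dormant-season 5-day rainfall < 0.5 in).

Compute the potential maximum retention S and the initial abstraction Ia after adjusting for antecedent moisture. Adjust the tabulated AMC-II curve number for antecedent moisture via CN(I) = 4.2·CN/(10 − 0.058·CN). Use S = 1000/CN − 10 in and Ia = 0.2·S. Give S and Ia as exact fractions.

Dry (AMC I): CN(I) = 4.2·84/(10 − 0.058·84) = (1764/5)/(641/125) = 44100/641 ≈ 68.799
Max retention: S = 1000/(44100/641) − 10 = 2000/441 in (≈ 4.535 in)
Ia = 0.2S: 0.2·4.535 = 0.907 in (exactly 400/441)

S = 2000/441 in ≈ 4.535 in; Ia = 400/441 in ≈ 0.907 in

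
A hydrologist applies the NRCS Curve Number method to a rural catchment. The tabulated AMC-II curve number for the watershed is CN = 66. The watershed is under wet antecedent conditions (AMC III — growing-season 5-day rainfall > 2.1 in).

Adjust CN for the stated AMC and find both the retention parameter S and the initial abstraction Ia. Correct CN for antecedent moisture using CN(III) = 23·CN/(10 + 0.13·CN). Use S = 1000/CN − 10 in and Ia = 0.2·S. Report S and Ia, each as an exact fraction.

CN(III) from CN(II)=66: (23·66)/(10 + 0.13·66) = 75900/929 ≈ 81.701
Max retention: S = 1000/(75900/929) − 10 = 1700/759 in (≈ 2.240 in)
Initial abstraction Ia = S/5 = (1700/759)/5 = 340/759 ≈ 0.448 in

S = 1700/759 in ≈ 2.240 in; Ia = 340/759 in ≈ 0.448 in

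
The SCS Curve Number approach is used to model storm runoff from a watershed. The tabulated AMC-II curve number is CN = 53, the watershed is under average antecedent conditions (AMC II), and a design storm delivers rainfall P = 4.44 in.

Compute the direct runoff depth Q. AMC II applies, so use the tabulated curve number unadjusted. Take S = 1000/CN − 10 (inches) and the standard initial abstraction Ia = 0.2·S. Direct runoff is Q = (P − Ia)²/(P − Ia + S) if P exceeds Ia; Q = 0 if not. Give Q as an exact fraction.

Q = 12482089/20249975 in ≈ 0.616 in

AMC II — tabulated CN = 53 applies directly.
Max retention: S = 1000/53 − 10 = 470/53 in (≈ 8.868 in)
Ia = 0.2S: 0.2·8.868 = 1.774 in (exactly 94/53)
Excess rainfall: 4.440 − 1.774 = 2.666 in; P > Ia so Q > 0
Q: (3533/1325)² ÷ (15283/1325) = 12482089/20249975 in (≈ 0.616 in)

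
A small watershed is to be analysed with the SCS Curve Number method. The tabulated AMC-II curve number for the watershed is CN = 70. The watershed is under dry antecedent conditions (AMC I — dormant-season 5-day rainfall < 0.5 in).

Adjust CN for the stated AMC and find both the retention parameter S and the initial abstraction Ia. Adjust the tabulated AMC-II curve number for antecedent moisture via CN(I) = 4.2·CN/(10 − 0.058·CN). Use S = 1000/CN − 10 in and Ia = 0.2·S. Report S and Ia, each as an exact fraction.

CN(I) from CN(II)=70: (4.2·70)/(10 − 0.058·70) = 4900/99 ≈ 49.495
Retention S: 1000/CN − 10 with CN=49.495 → S = 500/49 ≈ 10.204 in
Initial abstraction Ia = S/5 = (500/49)/5 = 100/49 ≈ 2.041 in

S = 500/49 in ≈ 10.204 in; Ia = 100/49 in ≈ 2.041 in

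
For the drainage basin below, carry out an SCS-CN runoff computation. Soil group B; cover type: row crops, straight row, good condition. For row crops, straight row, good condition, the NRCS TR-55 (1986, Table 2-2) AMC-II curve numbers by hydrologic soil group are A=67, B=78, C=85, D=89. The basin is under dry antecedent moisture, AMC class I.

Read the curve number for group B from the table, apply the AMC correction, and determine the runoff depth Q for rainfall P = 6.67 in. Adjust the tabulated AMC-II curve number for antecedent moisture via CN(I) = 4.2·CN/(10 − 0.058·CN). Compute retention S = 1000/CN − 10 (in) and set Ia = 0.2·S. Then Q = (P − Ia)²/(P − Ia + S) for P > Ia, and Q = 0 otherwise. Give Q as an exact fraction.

NRCS table: row crops, straight row, good condition, soil group B → CN(II) = 78
Dry (AMC I): CN(I) = 4.2·78/(10 − 0.058·78) = (1638/5)/(1369/250) = 81900/1369 ≈ 59.825
Retention S: 1000/CN − 10 with CN=59.825 → S = 5500/819 ≈ 6.716 in
Initial abstraction Ia = S/5 = (5500/819)/5 = 1100/819 ≈ 1.343 in
P − Ia = 6.670 − 1.343 = 436273/81900 ≈ 5.327 in (> 0, runoff occurs)
Runoff Q = (P−Ia)²/(P−Ia+S) = (5.327)²/(5.327+6.716) = 190334130529/80775758700 ≈ 2.356 in

Q = 190334130529/80775758700 in ≈ 2.356 in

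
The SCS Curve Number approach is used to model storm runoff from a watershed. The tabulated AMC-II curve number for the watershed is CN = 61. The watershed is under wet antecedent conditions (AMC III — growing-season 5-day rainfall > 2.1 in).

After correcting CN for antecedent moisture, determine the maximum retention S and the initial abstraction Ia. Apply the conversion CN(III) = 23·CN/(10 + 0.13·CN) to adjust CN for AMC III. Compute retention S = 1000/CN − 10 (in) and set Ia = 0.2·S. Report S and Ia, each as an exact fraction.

Adjust CN=61 to AMC III: 23·61/(10 + 0.13·61) → 1403 ÷ (1793/100) = 140300/1793 ≈ 78.249
S = 1000/(140300/1793) − 10 = 3900/1403 in ≈ 2.780 in
Ia = 0.2S: 0.2·2.780 = 0.556 in (exactly 780/1403)

S = 3900/1403 in ≈ 2.780 in; Ia = 780/1403 in ≈ 0.556 in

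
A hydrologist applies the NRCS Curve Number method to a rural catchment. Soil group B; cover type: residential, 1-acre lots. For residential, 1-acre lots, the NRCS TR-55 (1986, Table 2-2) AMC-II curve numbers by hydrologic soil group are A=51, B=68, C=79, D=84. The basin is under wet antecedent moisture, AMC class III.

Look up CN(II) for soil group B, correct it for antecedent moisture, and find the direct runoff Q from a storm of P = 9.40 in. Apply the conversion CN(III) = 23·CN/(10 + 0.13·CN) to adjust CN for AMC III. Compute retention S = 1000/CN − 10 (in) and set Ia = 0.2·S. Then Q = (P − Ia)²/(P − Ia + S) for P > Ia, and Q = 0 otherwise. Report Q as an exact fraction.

NRCS table: residential, 1-acre lots, soil group B → CN(II) = 68
Adjust CN=68 to AMC III: 23·68/(10 + 0.13·68) → 1564 ÷ (471/25) = 39100/471 ≈ 83.015
S = 1000/(39100/471) − 10 = 800/391 in ≈ 2.046 in
Ia = 0.2·(800/391) = 160/391 in ≈ 0.409 in
Excess rainfall: 9.400 − 0.409 = 8.991 in; P > Ia so Q > 0
Runoff Q = (P−Ia)²/(P−Ia+S) = (8.991)²/(8.991+2.046) = 308950929/42183035 ≈ 7.324 in

Q = 308950929/42183035 in ≈ 7.324 in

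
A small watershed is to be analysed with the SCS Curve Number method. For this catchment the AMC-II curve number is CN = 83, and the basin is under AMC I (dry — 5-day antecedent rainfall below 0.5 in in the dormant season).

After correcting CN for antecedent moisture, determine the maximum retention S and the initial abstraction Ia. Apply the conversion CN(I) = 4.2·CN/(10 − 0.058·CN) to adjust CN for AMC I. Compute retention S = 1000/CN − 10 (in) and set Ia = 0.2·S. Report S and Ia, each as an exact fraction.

Dry (AMC I): CN(I) = 4.2·83/(10 − 0.058·83) = (1743/5)/(2593/500) = 174300/2593 ≈ 67.219
S = 1000/(174300/2593) − 10 = 8500/1743 in ≈ 4.877 in
Ia = 0.2S: 0.2·4.877 = 0.975 in (exactly 1700/1743)

S = 8500/1743 in ≈ 4.877 in; Ia = 1700/1743 in ≈ 0.975 in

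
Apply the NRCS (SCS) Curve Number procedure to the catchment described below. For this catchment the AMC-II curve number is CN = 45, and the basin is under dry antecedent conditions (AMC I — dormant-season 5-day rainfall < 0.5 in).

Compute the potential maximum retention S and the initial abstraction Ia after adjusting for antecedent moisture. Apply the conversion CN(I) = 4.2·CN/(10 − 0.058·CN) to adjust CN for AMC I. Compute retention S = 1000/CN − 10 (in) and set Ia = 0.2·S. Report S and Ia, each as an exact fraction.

S = 5500/189 in ≈ 29.101 in; Ia = 1100/189 in ≈ 5.820 in

Dry (AMC I): CN(I) = 4.2·45/(10 − 0.058·45) = 189/(739/100) = 18900/739 ≈ 25.575
S = 1000/(18900/739) − 10 = 5500/189 in ≈ 29.101 in
Ia = 0.2·(5500/189) = 1100/189 in ≈ 5.820 in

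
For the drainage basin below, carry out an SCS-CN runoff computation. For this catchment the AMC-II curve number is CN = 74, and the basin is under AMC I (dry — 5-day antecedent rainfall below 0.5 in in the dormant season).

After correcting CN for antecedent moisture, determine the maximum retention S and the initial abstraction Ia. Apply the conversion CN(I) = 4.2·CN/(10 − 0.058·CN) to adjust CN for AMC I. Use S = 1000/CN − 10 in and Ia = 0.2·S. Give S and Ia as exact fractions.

S = 6500/777 in ≈ 8.366 in; Ia = 1300/777 in ≈ 1.673 in

Adjust CN=74 to AMC I: 4.2·74/(10 − 0.058·74) → (1554/5) ÷ (1427/250) = 77700/1427 ≈ 54.450
Retention S: 1000/CN − 10 with CN=54.450 → S = 6500/777 ≈ 8.366 in
Ia = 0.2·(6500/777) = 1300/777 in ≈ 1.673 in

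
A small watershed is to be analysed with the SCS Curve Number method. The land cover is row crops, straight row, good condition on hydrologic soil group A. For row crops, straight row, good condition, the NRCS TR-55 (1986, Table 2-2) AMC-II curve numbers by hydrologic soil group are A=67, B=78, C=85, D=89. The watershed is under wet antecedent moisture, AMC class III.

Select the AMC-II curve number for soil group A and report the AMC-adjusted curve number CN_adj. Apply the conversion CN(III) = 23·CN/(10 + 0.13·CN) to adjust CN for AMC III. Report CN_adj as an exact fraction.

NRCS table: row crops, straight row, good condition, soil group A → CN(II) = 67
Wet (AMC III): CN(III) = 23·67/(10 + 0.13·67) = 1541/(1871/100) = 154100/1871 ≈ 82.362

CN_adj = 154100/1871 ≈ 82.362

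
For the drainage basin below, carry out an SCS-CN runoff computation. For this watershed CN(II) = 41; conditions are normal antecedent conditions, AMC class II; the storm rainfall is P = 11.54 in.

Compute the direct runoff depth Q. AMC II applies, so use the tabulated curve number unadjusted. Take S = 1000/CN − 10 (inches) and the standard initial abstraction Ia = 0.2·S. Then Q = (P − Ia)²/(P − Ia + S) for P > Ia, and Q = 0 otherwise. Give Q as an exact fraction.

AMC II — tabulated CN = 41 applies directly.
Retention S: 1000/CN − 10 with CN=41.000 → S = 590/41 ≈ 14.390 in
Initial abstraction Ia = S/5 = (590/41)/5 = 118/41 ≈ 2.878 in
Since P=11.540 > Ia=2.878: effective rainfall P−Ia = 17757/2050 in
Q = (17757/2050)²/((17757/2050) + 590/41) = (315311049/4202500)/(47257/2050) = 315311049/96876850 in ≈ 3.255 in

Q = 315311049/96876850 in ≈ 3.255 in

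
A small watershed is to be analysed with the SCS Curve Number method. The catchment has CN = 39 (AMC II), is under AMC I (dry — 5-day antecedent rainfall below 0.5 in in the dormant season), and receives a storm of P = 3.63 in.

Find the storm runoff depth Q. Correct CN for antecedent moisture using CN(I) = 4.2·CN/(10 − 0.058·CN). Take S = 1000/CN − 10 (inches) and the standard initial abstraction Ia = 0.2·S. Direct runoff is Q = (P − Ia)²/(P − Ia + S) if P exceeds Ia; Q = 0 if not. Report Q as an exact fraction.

CN(I) from CN(II)=39: (4.2·39)/(10 − 0.058·39) = 81900/3869 ≈ 21.168
S = 1000/(81900/3869) − 10 = 30500/819 in ≈ 37.241 in
Ia = 0.2S: 0.2·37.241 = 7.448 in (exactly 6100/819)
P = 3.630 ≤ Ia = 7.448 in: entire storm abstracted, Q = 0.

Q = 0 in ≈ 0.000 in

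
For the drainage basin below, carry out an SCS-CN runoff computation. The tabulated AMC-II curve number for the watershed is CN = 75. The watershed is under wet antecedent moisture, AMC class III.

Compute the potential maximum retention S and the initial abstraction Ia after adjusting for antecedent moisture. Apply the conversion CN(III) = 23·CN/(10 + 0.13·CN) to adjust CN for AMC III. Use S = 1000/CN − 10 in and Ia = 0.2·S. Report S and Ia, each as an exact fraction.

CN(III) from CN(II)=75: (23·75)/(10 + 0.13·75) = 6900/79 ≈ 87.342
Max retention: S = 1000/(6900/79) − 10 = 100/69 in (≈ 1.449 in)
Ia = 0.2S: 0.2·1.449 = 0.290 in (exactly 20/69)

S = 100/69 in ≈ 1.449 in; Ia = 20/69 in ≈ 0.290 in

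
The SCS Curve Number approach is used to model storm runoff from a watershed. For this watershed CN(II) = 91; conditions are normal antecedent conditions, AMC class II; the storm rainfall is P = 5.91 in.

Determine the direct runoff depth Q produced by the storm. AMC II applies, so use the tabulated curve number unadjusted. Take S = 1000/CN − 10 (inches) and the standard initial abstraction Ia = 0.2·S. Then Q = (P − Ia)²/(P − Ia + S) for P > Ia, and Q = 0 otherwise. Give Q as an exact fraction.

Q = 900674787/184975700 in ≈ 4.869 in

Average conditions: CN = 91 (no AMC adjustment).
Max retention: S = 1000/91 − 10 = 90/91 in (≈ 0.989 in)
Ia = 0.2S: 0.2·0.989 = 0.198 in (exactly 18/91)
Since P=5.910 > Ia=0.198: effective rainfall P−Ia = 51981/9100 in
Runoff Q = (P−Ia)²/(P−Ia+S) = (5.712)²/(5.712+0.989) = 900674787/184975700 ≈ 4.869 in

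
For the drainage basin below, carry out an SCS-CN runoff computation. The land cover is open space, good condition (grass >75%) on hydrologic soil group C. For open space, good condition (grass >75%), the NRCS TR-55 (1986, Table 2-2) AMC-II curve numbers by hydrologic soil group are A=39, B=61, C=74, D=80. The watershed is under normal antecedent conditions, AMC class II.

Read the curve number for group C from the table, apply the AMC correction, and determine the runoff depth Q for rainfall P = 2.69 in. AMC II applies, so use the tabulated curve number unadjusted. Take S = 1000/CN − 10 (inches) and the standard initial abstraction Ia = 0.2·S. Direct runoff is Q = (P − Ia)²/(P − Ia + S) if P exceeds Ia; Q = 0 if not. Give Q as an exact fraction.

Q = 54066609/75306100 in ≈ 0.718 in

NRCS table: open space, good condition (grass >75%), soil group C → CN(II) = 74
CN(II) = 74; AMC II needs no correction.
Retention S: 1000/CN − 10 with CN=74.000 → S = 130/37 ≈ 3.514 in
Ia = 0.2S: 0.2·3.514 = 0.703 in (exactly 26/37)
Excess rainfall: 2.690 − 0.703 = 1.987 in; P > Ia so Q > 0
Q = (7353/3700)²/((7353/3700) + 130/37) = (54066609/13690000)/(20353/3700) = 54066609/75306100 in ≈ 0.718 in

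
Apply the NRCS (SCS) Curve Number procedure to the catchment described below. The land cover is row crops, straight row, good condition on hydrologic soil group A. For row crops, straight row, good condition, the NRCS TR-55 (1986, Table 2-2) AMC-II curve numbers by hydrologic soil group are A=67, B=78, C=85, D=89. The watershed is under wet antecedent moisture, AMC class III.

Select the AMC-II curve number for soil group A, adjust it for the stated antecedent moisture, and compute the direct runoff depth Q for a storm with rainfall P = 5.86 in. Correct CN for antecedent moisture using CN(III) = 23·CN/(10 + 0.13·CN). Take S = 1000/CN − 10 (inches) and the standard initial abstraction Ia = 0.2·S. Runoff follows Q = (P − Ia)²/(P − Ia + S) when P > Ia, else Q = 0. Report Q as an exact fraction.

NRCS table: row crops, straight row, good condition, soil group A → CN(II) = 67
Wet (AMC III): CN(III) = 23·67/(10 + 0.13·67) = 1541/(1871/100) = 154100/1871 ≈ 82.362
Retention S: 1000/CN − 10 with CN=82.362 → S = 3300/1541 ≈ 2.141 in
Initial abstraction Ia = S/5 = (3300/1541)/5 = 660/1541 ≈ 0.428 in
Since P=5.860 > Ia=0.428: effective rainfall P−Ia = 418513/77050 in
Runoff Q = (P−Ia)²/(P−Ia+S) = (5.432)²/(5.432+2.141) = 175153131169/44959676650 ≈ 3.896 in

Q = 175153131169/44959676650 in ≈ 3.896 in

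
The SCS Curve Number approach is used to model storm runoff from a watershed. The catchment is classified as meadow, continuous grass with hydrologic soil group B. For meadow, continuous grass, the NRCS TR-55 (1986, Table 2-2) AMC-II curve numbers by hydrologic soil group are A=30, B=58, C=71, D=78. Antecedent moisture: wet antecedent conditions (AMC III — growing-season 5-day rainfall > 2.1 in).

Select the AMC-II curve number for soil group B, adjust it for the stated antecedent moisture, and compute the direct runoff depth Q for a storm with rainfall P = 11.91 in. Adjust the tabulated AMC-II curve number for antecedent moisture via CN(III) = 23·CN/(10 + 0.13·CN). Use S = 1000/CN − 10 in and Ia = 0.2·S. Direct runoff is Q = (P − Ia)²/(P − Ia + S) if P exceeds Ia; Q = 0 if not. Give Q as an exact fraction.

NRCS table: meadow, continuous grass, soil group B → CN(II) = 58
CN(III) from CN(II)=58: (23·58)/(10 + 0.13·58) = 66700/877 ≈ 76.055
S = 1000/(66700/877) − 10 = 2100/667 in ≈ 3.148 in
Ia = 0.2S: 0.2·3.148 = 0.630 in (exactly 420/667)
Excess rainfall: 11.910 − 0.630 = 11.280 in; P > Ia so Q > 0
Q = (752397/66700)²/((752397/66700) + 2100/667) = (566101245609/4448890000)/(962397/66700) = 62900138401/7132431100 in ≈ 8.819 in

Q = 62900138401/7132431100 in ≈ 8.819 in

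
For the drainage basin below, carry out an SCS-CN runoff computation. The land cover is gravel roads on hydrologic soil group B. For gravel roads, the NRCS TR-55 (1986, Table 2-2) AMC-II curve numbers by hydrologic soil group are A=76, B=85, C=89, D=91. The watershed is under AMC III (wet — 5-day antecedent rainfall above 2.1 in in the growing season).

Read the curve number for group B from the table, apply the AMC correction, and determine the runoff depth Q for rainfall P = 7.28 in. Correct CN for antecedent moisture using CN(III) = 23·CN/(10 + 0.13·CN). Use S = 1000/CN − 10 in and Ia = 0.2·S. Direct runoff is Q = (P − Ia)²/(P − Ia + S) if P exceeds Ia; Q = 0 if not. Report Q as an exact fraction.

NRCS table: gravel roads, soil group B → CN(II) = 85
Wet (AMC III): CN(III) = 23·85/(10 + 0.13·85) = 1955/(421/20) = 39100/421 ≈ 92.874
Retention S: 1000/CN − 10 with CN=92.874 → S = 300/391 ≈ 0.767 in
Ia = 0.2S: 0.2·0.767 = 0.153 in (exactly 60/391)
Excess rainfall: 7.280 − 0.153 = 7.127 in; P > Ia so Q > 0
Runoff Q = (P−Ia)²/(P−Ia+S) = (7.127)²/(7.127+0.767) = 2426397122/377129275 ≈ 6.434 in

Q = 2426397122/377129275 in ≈ 6.434 in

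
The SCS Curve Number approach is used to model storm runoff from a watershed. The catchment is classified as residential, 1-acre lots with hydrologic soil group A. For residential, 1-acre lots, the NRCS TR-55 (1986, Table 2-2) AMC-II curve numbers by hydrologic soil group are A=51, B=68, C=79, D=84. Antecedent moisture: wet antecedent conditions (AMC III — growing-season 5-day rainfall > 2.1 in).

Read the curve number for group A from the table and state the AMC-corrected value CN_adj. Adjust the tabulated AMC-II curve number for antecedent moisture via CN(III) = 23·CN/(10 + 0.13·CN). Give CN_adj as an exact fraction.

CN_adj = 117300/1663 ≈ 70.535

NRCS table: residential, 1-acre lots, soil group A → CN(II) = 51
Adjust CN=51 to AMC III: 23·51/(10 + 0.13·51) → 1173 ÷ (1663/100) = 117300/1663 ≈ 70.535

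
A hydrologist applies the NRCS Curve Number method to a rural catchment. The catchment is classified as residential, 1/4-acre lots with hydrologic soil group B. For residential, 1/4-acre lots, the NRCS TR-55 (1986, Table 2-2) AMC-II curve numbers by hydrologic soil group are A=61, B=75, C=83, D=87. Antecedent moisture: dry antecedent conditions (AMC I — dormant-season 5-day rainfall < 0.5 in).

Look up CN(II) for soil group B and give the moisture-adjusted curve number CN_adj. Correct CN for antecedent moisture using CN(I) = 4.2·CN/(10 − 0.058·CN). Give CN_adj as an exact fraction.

CN_adj = 6300/113 ≈ 55.752

NRCS table: residential, 1/4-acre lots, soil group B → CN(II) = 75
Adjust CN=75 to AMC I: 4.2·75/(10 − 0.058·75) → 315 ÷ (113/20) = 6300/113 ≈ 55.752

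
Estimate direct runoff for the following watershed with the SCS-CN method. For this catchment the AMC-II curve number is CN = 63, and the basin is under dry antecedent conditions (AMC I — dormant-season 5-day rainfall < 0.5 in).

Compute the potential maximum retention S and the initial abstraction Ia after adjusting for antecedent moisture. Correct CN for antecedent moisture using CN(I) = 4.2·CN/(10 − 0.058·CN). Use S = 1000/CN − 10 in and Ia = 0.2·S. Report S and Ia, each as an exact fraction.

CN(I) from CN(II)=63: (4.2·63)/(10 − 0.058·63) = 132300/3173 ≈ 41.696
S = 1000/(132300/3173) − 10 = 18500/1323 in ≈ 13.983 in
Ia = 0.2·(18500/1323) = 3700/1323 in ≈ 2.797 in

S = 18500/1323 in ≈ 13.983 in; Ia = 3700/1323 in ≈ 2.797 in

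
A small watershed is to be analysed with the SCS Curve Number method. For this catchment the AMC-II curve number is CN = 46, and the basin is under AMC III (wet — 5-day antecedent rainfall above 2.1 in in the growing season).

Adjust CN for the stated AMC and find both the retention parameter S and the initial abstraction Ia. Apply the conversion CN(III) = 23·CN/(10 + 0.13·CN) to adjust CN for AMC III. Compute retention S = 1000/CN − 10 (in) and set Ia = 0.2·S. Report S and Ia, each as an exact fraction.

Adjust CN=46 to AMC III: 23·46/(10 + 0.13·46) → 1058 ÷ (799/50) = 52900/799 ≈ 66.208
Retention S: 1000/CN − 10 with CN=66.208 → S = 2700/529 ≈ 5.104 in
Ia = 0.2S: 0.2·5.104 = 1.021 in (exactly 540/529)

S = 2700/529 in ≈ 5.104 in; Ia = 540/529 in ≈ 1.021 in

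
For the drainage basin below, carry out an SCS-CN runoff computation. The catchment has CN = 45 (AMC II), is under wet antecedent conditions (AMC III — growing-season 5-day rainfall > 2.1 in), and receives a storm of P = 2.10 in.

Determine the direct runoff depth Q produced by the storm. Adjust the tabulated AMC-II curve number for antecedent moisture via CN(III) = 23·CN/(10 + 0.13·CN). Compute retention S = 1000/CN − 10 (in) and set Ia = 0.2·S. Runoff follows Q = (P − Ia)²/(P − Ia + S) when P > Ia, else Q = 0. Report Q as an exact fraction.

CN(III) from CN(II)=45: (23·45)/(10 + 0.13·45) = 20700/317 ≈ 65.300
Retention S: 1000/CN − 10 with CN=65.300 → S = 1100/207 ≈ 5.314 in
Ia = 0.2S: 0.2·5.314 = 1.063 in (exactly 220/207)
Since P=2.100 > Ia=1.063: effective rainfall P−Ia = 2147/2070 in
Q: (2147/2070)² ÷ (13147/2070) = 4609609/27214290 in (≈ 0.169 in)

Q = 4609609/27214290 in ≈ 0.169 in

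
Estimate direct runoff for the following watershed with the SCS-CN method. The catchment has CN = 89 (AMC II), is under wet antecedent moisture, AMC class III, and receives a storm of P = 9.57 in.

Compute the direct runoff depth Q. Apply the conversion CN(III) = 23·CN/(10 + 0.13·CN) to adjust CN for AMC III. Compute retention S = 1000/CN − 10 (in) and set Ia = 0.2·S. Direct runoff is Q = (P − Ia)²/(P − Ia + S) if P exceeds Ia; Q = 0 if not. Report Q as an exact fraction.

Q = 341080695131/38092418300 in ≈ 8.954 in

Adjust CN=89 to AMC III: 23·89/(10 + 0.13·89) → 2047 ÷ (2157/100) = 204700/2157 ≈ 94.900
S = 1000/(204700/2157) − 10 = 1100/2047 in ≈ 0.537 in
Initial abstraction Ia = S/5 = (1100/2047)/5 = 220/2047 ≈ 0.107 in
Excess rainfall: 9.570 − 0.107 = 9.463 in; P > Ia so Q > 0
Q = (1936979/204700)²/((1936979/204700) + 1100/2047) = (3751887646441/41902090000)/(2046979/204700) = 341080695131/38092418300 in ≈ 8.954 in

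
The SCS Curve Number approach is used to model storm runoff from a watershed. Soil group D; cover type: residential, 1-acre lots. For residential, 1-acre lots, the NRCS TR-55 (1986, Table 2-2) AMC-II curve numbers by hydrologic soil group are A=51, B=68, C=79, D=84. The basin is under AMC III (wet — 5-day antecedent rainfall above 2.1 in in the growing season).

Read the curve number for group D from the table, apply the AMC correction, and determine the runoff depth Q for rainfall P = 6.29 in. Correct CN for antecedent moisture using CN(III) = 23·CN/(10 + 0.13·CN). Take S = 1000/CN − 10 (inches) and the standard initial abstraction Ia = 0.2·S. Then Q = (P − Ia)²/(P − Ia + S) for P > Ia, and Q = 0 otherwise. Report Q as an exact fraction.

NRCS table: residential, 1-acre lots, soil group D → CN(II) = 84
Wet (AMC III): CN(III) = 23·84/(10 + 0.13·84) = 1932/(523/25) = 48300/523 ≈ 92.352
Retention S: 1000/CN − 10 with CN=92.352 → S = 400/483 ≈ 0.828 in
Initial abstraction Ia = S/5 = (400/483)/5 = 80/483 ≈ 0.166 in
P − Ia = 6.290 − 0.166 = 295807/48300 ≈ 6.124 in (> 0, runoff occurs)
Q = (295807/48300)²/((295807/48300) + 400/483) = (87501781249/2332890000)/(335807/48300) = 87501781249/16219478100 in ≈ 5.395 in

Q = 87501781249/16219478100 in ≈ 5.395 in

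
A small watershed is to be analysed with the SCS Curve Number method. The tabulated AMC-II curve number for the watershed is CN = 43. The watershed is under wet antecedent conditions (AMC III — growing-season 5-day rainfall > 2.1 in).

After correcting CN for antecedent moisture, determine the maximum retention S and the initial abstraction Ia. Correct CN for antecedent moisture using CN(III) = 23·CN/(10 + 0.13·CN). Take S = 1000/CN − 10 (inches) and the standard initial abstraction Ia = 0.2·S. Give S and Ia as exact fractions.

CN(III) from CN(II)=43: (23·43)/(10 + 0.13·43) = 98900/1559 ≈ 63.438
Retention S: 1000/CN − 10 with CN=63.438 → S = 5700/989 ≈ 5.763 in
Ia = 0.2·(5700/989) = 1140/989 in ≈ 1.153 in

S = 5700/989 in ≈ 5.763 in; Ia = 1140/989 in ≈ 1.153 in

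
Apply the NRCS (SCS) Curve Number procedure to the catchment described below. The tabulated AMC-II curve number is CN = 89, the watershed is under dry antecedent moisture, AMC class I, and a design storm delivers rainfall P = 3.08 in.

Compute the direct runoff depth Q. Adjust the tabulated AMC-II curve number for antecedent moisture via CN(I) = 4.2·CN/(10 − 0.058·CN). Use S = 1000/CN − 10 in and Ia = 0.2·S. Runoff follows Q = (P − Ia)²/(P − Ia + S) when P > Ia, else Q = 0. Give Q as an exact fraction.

Adjust CN=89 to AMC I: 4.2·89/(10 − 0.058·89) → (1869/5) ÷ (2419/500) = 186900/2419 ≈ 77.263
S = 1000/(186900/2419) − 10 = 5500/1869 in ≈ 2.943 in
Ia = 0.2·(5500/1869) = 1100/1869 in ≈ 0.589 in
Excess rainfall: 3.080 − 0.589 = 2.491 in; P > Ia so Q > 0
Q: (116413/46725)² ÷ (253913/46725) = 1231998779/1078553175 in (≈ 1.142 in)

Q = 1231998779/1078553175 in ≈ 1.142 in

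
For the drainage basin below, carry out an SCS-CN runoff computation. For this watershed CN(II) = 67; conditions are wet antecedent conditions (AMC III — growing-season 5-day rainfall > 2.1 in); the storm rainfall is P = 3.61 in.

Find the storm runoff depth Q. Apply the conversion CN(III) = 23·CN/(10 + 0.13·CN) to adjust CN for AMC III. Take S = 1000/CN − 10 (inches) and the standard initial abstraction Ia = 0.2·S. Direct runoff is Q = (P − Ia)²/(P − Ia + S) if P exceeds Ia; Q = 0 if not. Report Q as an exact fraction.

Q = 240395070601/126408384100 in ≈ 1.902 in

Adjust CN=67 to AMC III: 23·67/(10 + 0.13·67) → 1541 ÷ (1871/100) = 154100/1871 ≈ 82.362
S = 1000/(154100/1871) − 10 = 3300/1541 in ≈ 2.141 in
Ia = 0.2·(3300/1541) = 660/1541 in ≈ 0.428 in
Since P=3.610 > Ia=0.428: effective rainfall P−Ia = 490301/154100 in
Q: (490301/154100)² ÷ (820301/154100) = 240395070601/126408384100 in (≈ 1.902 in)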